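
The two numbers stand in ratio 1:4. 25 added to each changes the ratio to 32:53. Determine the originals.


Let A = 1k, B = 4k.
(1k + 25) / (4k + 25) = 32/53
Cross-multiply: 53(1k + 25) = 32(4k + 25)
53k + 1325 = 128k + 800
53k - 128k = 800 - 1325
-75k = -525
k = -525/-75 = 7
A = 1×7 = 7, B = 4×7 = 28
= A = 7, B = 28

A = 7, B = 28


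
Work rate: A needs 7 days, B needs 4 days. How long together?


Rate of A = 1/7 per day
Rate of B = 1/4 per day
Combined rate = 1/7 + 1/4 = 11/28 ≈ 0.3929 per day
Days = 1 / combined rate = 28/11
≈ 2.55 days

2.55 days


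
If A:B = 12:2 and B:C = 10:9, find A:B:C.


Match B: multiply A:B by 10 → 120:20
Multiply B:C by 2 → 20:18
Combined: 120:20:18
GCD = 2
= 60:10:9

60:10:9


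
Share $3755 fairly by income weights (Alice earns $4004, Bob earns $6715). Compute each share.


Total income = 4004 + 6715 = $10719
Alice: $3755 × 4004/10719 = $1402.65
Bob: $3755 × 6715/10719 = $2352.35
= Alice: $1402.65, Bob: $2352.35

Alice: $1402.65, Bob: $2352.35


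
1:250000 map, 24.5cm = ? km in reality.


Real distance = map distance × scale
= 24.5cm × 250000
= 6125000 cm = 61250.0 m
= 61.250 km

61.250 km


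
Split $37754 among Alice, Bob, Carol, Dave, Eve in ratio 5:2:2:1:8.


Total parts = 5 + 2 + 2 + 1 + 8 = 18
Alice: 37754 × 5/18 = 10487.22
Bob: 37754 × 2/18 = 4194.89
Carol: 37754 × 2/18 = 4194.89
Dave: 37754 × 1/18 = 2097.44
Eve: 37754 × 8/18 = 16779.56
= Alice: $10487.22, Bob: $4194.89, Carol: $4194.89, Dave: $2097.44, Eve: $16779.56

Alice: $10487.22, Bob: $4194.89, Carol: $4194.89, Dave: $2097.44, Eve: $16779.56


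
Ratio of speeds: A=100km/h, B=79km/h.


Ratio = 100:79
GCD = 1
Simplified = 100:79
Time ratio (same distance) = 79:100
Speed ratio = 100:79

100:79


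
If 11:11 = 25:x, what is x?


Cross multiply: 11 × x = 11 × 25
11x = 275
x = 275 / 11
= 25.00

25.00


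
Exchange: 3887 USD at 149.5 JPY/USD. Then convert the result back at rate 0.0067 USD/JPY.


Amount × rate = 3887 × 149.5 = 581106.50 JPY
Round-trip: 581106.50 × 0.0067 = 3893.41 USD
= 581106.50 JPY, then 3893.41 USD

581106.50 JPY, then 3893.41 USD


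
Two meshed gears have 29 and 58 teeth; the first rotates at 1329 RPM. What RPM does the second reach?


Gear ratio = 29:58 = 1:2
RPM_B = RPM_A × (teeth_A / teeth_B)
= 1329 × (29/58)
= 664.5 RPM

664.5 RPM


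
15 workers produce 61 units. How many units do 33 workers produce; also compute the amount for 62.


Direct proportion: y/x = constant
k = 61/15 ≈ 4.0667
y at x=33: k × 33 = 61 × 33 / 15 = 2013/15 = 134.20
y at x=62: k × 62 = 61 × 62 / 15 = 3782/15 ≈ 252.13
= 134.20 and 252.13

134.20 and 252.13


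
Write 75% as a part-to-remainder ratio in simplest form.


75% means 75 parts out of 100; remainder = 25
Part : remainder = 75:25
GCD = 25
= 3:1

3:1


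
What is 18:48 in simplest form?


GCD(18, 48) = 6
18/6 : 48/6
= 3:8

3:8


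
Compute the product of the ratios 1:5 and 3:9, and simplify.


Compound ratio = (1×3) : (5×9)
= 3:45
GCD = 3
= 1:15

1:15


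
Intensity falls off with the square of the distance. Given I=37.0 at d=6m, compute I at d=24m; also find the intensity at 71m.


I₁d₁² = I₂d₂²
I at 24m = 37.0 × (6/24)² = 37.0 × 36/576 = 1332/576 = 2.3125
I at 71m = 37.0 × (6/71)² = 37.0 × 36/5041 = 1332/5041 ≈ 0.2642
= 2.3125 and 0.2642

2.3125 and 0.2642


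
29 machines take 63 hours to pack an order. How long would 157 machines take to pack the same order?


Inverse proportion: x × y = constant
k = 29 × 63 = 1827
y₂ = k / 157 = 1827 / 157
= 11.64

11.64


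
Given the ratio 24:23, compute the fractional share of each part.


Total parts = 24 + 23 = 47
First part: 24/47 = 24/47
Second part: 23/47 = 23/47
= 24/47 and 23/47

24/47 and 23/47


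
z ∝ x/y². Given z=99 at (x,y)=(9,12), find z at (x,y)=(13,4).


z = k·x/y²
Solve for k using the known point: k = z·y²/x = 99×144/9 = 14256/9 = 1584.0000
Now evaluate at x=13, y=4:
z = k × 13 / 16 = (14256 × 13) / (9 × 16) = 185328/144
= 1287.0000

1287.0000


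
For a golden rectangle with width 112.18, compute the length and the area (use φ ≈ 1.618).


φ = (1 + √5) / 2 ≈ 1.618
Length = width × φ = 112.18 × 1.618 = 181.50724
≈ 181.51
Area = width × length = 112.18 × 181.50724 = 20361.4821832 ≈ 20361.48
= Length: 181.51, Area: 20361.48

Length: 181.51, Area: 20361.48


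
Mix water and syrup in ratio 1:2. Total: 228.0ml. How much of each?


Total parts = 1 + 2 = 3
water: 228.0 × 1/3 = 76.0ml
syrup: 228.0 × 2/3 = 152.0ml
= 76.0ml and 152.0ml

76.0ml and 152.0ml


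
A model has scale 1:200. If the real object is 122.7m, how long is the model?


Model size = real / scale
= 122.7 / 200
= 0.6135 m

0.6135 m


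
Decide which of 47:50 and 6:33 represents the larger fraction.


47/50 = 0.9400
6/33 = 0.1818
0.9400 > 0.1818, so 47:50 is greater
= 47:50

47:50


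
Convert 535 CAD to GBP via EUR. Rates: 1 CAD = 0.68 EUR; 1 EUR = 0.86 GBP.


Step 1: 535 CAD × 0.68 = 363.80 EUR
Step 2: 363.80 EUR × 0.86 = 312.87 GBP
Implied rate CAD→GBP = 0.68 × 0.86 = 0.5848
= 312.87 GBP

312.87 GBP


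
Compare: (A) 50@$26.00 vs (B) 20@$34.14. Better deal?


Deal A: $26.00/50 = $0.5200/unit
Deal B: $34.14/20 = $1.7070/unit
A is cheaper per unit
= Deal A

Deal A


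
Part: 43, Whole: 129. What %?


Percentage = (part / whole) × 100
= (43 / 129) × 100
≈ 33.33%

33.33%


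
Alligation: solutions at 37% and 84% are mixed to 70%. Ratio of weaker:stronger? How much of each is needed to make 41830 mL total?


Let x parts of 37% mix with y parts of 84%.
37x + 84y = 70(x + y)
37x + 84y = 70x + 70y
x(37 - 70) = y(70 - 84)
x/y = (84 - 70)/(70 - 37) = 14/33
Simplify: 14:33
Total parts = 47; one part = 41830/47 = 890.00 mL
37% solution: 14×890.00 = 12460.00 mL
84% solution: 33×890.00 = 29370.00 mL
= ratio 14:33; 12460.00 mL and 29370.00 mL

ratio 14:33; 12460.00 mL and 29370.00 mL


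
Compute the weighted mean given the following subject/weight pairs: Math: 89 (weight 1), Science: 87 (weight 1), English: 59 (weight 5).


Numerator = 89×1 + 87×1 + 59×5
= 89 + 87 + 295
= 471
Total weight = 7
Weighted avg = 471/7
= 67.29

67.29


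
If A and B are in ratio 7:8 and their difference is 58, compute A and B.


Let A = 7k, B = 8k.
8k - 7k = 58
1k = 58 → k = 58/1 = 58
A = 7×58 = 406, B = 8×58 = 464
= A = 406, B = 464

A = 406, B = 464


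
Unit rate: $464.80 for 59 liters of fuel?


Unit rate = total / quantity
= 464.80 / 59
= $7.88 per unit

$7.88 per unit


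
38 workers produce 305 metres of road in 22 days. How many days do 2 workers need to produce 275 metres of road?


Days ∝ work / workers, so d₂ = d₁ × (m₁/m₂) × (w₂/w₁)
Workers factor (inverse): 38/2 = 19.0000
Work factor (direct): 275/305 ≈ 0.9016
d₂ = 22 × 38/2 × 275/305 = (22 × 38 × 275) / (2 × 305) = 229900/610
≈ 376.89 days

376.89 days


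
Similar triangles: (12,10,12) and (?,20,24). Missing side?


Scale factor = 20/10 = 2
Missing side = 12 × 2
= 24.0

24.0


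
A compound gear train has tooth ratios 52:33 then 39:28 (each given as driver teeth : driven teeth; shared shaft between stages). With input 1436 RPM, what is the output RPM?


Stage 1: RPM_B = RPM_A × t_A/t_B = 1436 × 52/33 = 74672/33 ≈ 2262.79
B and C share a shaft → RPM_C = RPM_B
Stage 2: RPM_D = RPM_C × t_C/t_D = RPM_A × (t_A×t_C)/(t_B×t_D)
Overall ratio = (52×39)/(33×28) = 2028/924
RPM_D = 1436 × 2028/924 = 2912208/924
≈ 3151.74 RPM

3151.74 RPM


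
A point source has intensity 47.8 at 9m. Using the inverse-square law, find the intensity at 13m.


I₁d₁² = I₂d₂²
I₂ = I₁ × (d₁/d₂)²
= 47.8 × (9/13)²
= 47.8 × 81/169
= 3871.8/169
≈ 22.9101

22.9101


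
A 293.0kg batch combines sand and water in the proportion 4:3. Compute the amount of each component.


Total parts = 4 + 3 = 7
sand: 293.0 × 4/7 = 167.4kg
water: 293.0 × 3/7 = 125.6kg
= 167.4kg and 125.6kg

167.4kg and 125.6kg


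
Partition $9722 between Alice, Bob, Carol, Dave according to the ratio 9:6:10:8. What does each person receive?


Total parts = 9 + 6 + 10 + 8 = 33
Alice: 9722 × 9/33 = 2651.45
Bob: 9722 × 6/33 = 1767.64
Carol: 9722 × 10/33 = 2946.06
Dave: 9722 × 8/33 = 2356.85
= Alice: $2651.45, Bob: $1767.64, Carol: $2946.06, Dave: $2356.85

Alice: $2651.45, Bob: $1767.64, Carol: $2946.06, Dave: $2356.85


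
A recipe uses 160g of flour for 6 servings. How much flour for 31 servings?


Direct proportion: y/x = constant
k = 160/6 ≈ 26.6667
y₂ = k × 31 = 160 × 31 / 6 = 4960/6
≈ 826.67

826.67


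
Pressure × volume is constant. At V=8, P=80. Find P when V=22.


Inverse proportion: x × y = constant
k = 8 × 80 = 640
y₂ = k / 22 = 640 / 22
= 29.09

29.09


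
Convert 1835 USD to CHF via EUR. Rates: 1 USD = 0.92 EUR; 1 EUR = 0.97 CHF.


Step 1: 1835 USD × 0.92 = 1688.20 EUR
Step 2: 1688.20 EUR × 0.97 = 1637.55 CHF
Implied rate USD→CHF = 0.92 × 0.97 = 0.8924
= 1637.55 CHF

1637.55 CHF


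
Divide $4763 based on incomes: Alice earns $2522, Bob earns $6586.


Total income = 2522 + 6586 = $9108
Alice: $4763 × 2522/9108 = $1318.87
Bob: $4763 × 6586/9108 = $3444.13
= Alice: $1318.87, Bob: $3444.13

Alice: $1318.87, Bob: $3444.13


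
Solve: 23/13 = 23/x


Cross multiply: 23 × x = 13 × 23
23x = 299
x = 299 / 23
= 13.00

13.00


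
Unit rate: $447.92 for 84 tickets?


Unit rate = total / quantity
= 447.92 / 84
= $5.33 per unit

$5.33 per unit


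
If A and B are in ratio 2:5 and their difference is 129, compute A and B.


Let A = 2k, B = 5k.
5k - 2k = 129
3k = 129 → k = 129/3 = 43
A = 2×43 = 86, B = 5×43 = 215
= A = 86, B = 215

A = 86, B = 215


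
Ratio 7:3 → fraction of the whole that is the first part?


Total parts = 7 + 3 = 10
First part: 7/10 = 7/10
= 7/10

7/10


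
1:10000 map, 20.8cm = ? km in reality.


Real distance = map distance × scale
= 20.8cm × 10000
= 208000 cm = 2080.0 m
= 2.080 km

2.080 km


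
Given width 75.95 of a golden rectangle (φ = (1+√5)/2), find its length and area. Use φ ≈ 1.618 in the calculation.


φ = (1 + √5) / 2 ≈ 1.618
Length = width × φ = 75.95 × 1.618 = 122.8871
≈ 122.89
Area = width × length = 75.95 × 122.8871 = 9333.275245 ≈ 9333.28
= Length: 122.89, Area: 9333.28

Length: 122.89, Area: 9333.28


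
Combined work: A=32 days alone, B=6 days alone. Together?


Rate of A = 1/32 per day
Rate of B = 1/6 per day
Combined rate = 1/32 + 1/6 = 38/192 ≈ 0.1979 per day
Days = 1 / combined rate = 192/38
≈ 5.05 days

5.05 days


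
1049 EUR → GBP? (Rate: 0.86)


Amount × rate = 1049 × 0.86
= 902.14 GBP

902.14 GBP


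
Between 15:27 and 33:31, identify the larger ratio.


15/27 = 0.5556
33/31 = 1.0645
0.5556 < 1.0645, so 15:27 is less
= 33:31

33:31


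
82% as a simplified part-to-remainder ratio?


82% means 82 parts out of 100; remainder = 18
Part : remainder = 82:18
GCD = 2
= 41:9

41:9


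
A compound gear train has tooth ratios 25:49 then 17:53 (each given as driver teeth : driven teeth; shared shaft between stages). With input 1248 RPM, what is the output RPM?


Stage 1: RPM_B = RPM_A × t_A/t_B = 1248 × 25/49 = 31200/49 ≈ 636.73
B and C share a shaft → RPM_C = RPM_B
Stage 2: RPM_D = RPM_C × t_C/t_D = RPM_A × (t_A×t_C)/(t_B×t_D)
Overall ratio = (25×17)/(49×53) = 425/2597
RPM_D = 1248 × 425/2597 = 530400/2597
≈ 204.24 RPM

204.24 RPM


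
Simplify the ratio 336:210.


GCD(336, 210) = 42
336/42 : 210/42
= 8:5

8:5


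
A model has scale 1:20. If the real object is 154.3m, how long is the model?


Model size = real / scale
= 154.3 / 20
= 7.7150 m

7.7150 m


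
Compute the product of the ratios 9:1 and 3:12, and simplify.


Compound ratio = (9×3) : (1×12)
= 27:12
GCD = 3
= 9:4

9:4


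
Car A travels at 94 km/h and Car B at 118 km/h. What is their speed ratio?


Ratio = 94:118
GCD = 2
Simplified = 47:59
Time ratio (same distance) = 59:47
Speed ratio = 47:59

47:59


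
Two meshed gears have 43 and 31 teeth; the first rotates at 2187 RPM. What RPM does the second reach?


Gear ratio = 43:31 = 43:31
RPM_B = RPM_A × (teeth_A / teeth_B)
= 2187 × (43/31)
= 3033.6 RPM

3033.6 RPM


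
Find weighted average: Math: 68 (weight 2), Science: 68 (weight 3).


Numerator = 68×2 + 68×3
= 136 + 204
= 340
Total weight = 5
Weighted avg = 340/5
= 68.00

68.00


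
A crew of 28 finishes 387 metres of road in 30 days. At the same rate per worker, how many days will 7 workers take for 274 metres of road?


Days ∝ work / workers, so d₂ = d₁ × (m₁/m₂) × (w₂/w₁)
Workers factor (inverse): 28/7 = 4.0000
Work factor (direct): 274/387 ≈ 0.7080
d₂ = 30 × 28/7 × 274/387 = (30 × 28 × 274) / (7 × 387) = 230160/2709
≈ 84.96 days

84.96 days


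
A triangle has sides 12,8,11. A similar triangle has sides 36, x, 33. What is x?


Scale factor = 36/12 = 3
Missing side = 8 × 3
= 24.0

24.0


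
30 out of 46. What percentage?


Percentage = (part / whole) × 100
= (30 / 46) × 100
≈ 65.22%

65.22%


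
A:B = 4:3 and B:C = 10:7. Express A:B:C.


Match B: multiply A:B by 10 → 40:30
Multiply B:C by 3 → 30:21
Combined: 40:30:21
GCD = 1
= 40:30:21

40:30:21


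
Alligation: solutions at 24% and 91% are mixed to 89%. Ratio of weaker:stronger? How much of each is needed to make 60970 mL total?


Let x parts of 24% mix with y parts of 91%.
24x + 91y = 89(x + y)
24x + 91y = 89x + 89y
x(24 - 89) = y(89 - 91)
x/y = (91 - 89)/(89 - 24) = 2/65
Simplify: 2:65
Total parts = 67; one part = 60970/67 = 910.00 mL
24% solution: 2×910.00 = 1820.00 mL
91% solution: 65×910.00 = 59150.00 mL
= ratio 2:65; 1820.00 mL and 59150.00 mL

ratio 2:65; 1820.00 mL and 59150.00 mL


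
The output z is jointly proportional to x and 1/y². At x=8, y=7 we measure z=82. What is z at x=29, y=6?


z = k·x/y²
Solve for k using the known point: k = z·y²/x = 82×49/8 = 4018/8 = 502.2500
Now evaluate at x=29, y=6:
z = k × 29 / 36 = (4018 × 29) / (8 × 36) = 116522/288
≈ 404.5903

404.5903


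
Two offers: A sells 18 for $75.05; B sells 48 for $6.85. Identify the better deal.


Deal A: $75.05/18 = $4.1694/unit
Deal B: $6.85/48 = $0.1427/unit
B is cheaper per unit
= Deal B

Deal B


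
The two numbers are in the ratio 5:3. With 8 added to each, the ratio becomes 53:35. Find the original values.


Let A = 5k, B = 3k.
(5k + 8) / (3k + 8) = 53/35
Cross-multiply: 35(5k + 8) = 53(3k + 8)
175k + 280 = 159k + 424
175k - 159k = 424 - 280
16k = 144
k = 144/16 = 9
A = 5×9 = 45, B = 3×9 = 27
= A = 45, B = 27

A = 45, B = 27


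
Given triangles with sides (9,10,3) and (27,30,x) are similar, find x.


Scale factor = 27/9 = 3
Missing side = 3 × 3
= 9.0

9.0


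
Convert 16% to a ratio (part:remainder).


16% means 16 parts out of 100; remainder = 84
Part : remainder = 16:84
GCD = 4
= 4:21

4:21


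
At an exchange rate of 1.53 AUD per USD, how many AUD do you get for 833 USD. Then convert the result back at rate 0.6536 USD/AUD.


Amount × rate = 833 × 1.53 = 1274.49 AUD
Round-trip: 1274.49 × 0.6536 = 833.01 USD
= 1274.49 AUD, then 833.01 USD

1274.49 AUD, then 833.01 USD


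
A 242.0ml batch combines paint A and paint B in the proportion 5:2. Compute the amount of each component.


Total parts = 5 + 2 = 7
paint A: 242.0 × 5/7 = 172.9ml
paint B: 242.0 × 2/7 = 69.1ml
= 172.9ml and 69.1ml

172.9ml and 69.1ml


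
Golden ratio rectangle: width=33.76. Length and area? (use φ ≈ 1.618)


φ = (1 + √5) / 2 ≈ 1.618
Length = width × φ = 33.76 × 1.618 = 54.62368
≈ 54.62
Area = width × length = 33.76 × 54.62368 = 1844.0954368 ≈ 1844.10
= Length: 54.62, Area: 1844.10

Length: 54.62, Area: 1844.10


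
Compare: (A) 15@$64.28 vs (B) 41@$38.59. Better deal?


Deal A: $64.28/15 = $4.2853/unit
Deal B: $38.59/41 = $0.9412/unit
B is cheaper per unit
= Deal B

Deal B


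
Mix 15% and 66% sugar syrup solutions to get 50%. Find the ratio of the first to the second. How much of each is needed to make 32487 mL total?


Let x parts of 15% mix with y parts of 66%.
15x + 66y = 50(x + y)
15x + 66y = 50x + 50y
x(15 - 50) = y(50 - 66)
x/y = (66 - 50)/(50 - 15) = 16/35
Simplify: 16:35
Total parts = 51; one part = 32487/51 = 637.00 mL
15% solution: 16×637.00 = 10192.00 mL
66% solution: 35×637.00 = 22295.00 mL
= ratio 16:35; 10192.00 mL and 22295.00 mL

ratio 16:35; 10192.00 mL and 22295.00 mL


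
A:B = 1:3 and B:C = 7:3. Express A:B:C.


Match B: multiply A:B by 7 → 7:21
Multiply B:C by 3 → 21:9
Combined: 7:21:9
GCD = 1
= 7:21:9

7:21:9


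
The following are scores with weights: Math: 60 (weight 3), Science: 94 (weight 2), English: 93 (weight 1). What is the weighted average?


Numerator = 60×3 + 94×2 + 93×1
= 180 + 188 + 93
= 461
Total weight = 6
Weighted avg = 461/6
= 76.83

76.83


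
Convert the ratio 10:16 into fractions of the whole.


Total parts = 10 + 16 = 26
First part: 10/26 = 5/13
Second part: 16/26 = 8/13
= 5/13 and 8/13

5/13 and 8/13


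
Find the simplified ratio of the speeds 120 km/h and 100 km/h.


Ratio = 120:100
GCD = 20
Simplified = 6:5
Time ratio (same distance) = 5:6
Speed ratio = 6:5

6:5


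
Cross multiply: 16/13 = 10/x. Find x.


Cross multiply: 16 × x = 13 × 10
16x = 130
x = 130 / 16
= 8.13

8.13


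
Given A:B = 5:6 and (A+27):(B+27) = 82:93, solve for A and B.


Let A = 5k, B = 6k.
(5k + 27) / (6k + 27) = 82/93
Cross-multiply: 93(5k + 27) = 82(6k + 27)
465k + 2511 = 492k + 2214
465k - 492k = 2214 - 2511
-27k = -297
k = -297/-27 = 11
A = 5×11 = 55, B = 6×11 = 66
= A = 55, B = 66

A = 55, B = 66


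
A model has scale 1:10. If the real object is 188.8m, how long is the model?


Model size = real / scale
= 188.8 / 10
= 18.8800 m

18.8800 m


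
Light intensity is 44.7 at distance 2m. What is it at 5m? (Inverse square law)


I₁d₁² = I₂d₂²
I₂ = I₁ × (d₁/d₂)²
= 44.7 × (2/5)²
= 44.7 × 4/25
= 178.8/25
= 7.1520

7.1520


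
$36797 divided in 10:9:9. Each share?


Total parts = 10 + 9 + 9 = 28
Part 1: 36797 × 10/28 = 13141.79
Part 2: 36797 × 9/28 = 11827.61
Part 3: 36797 × 9/28 = 11827.61
= Part 1: $13141.79, Part 2: $11827.61, Part 3: $11827.61

Part 1: $13141.79, Part 2: $11827.61, Part 3: $11827.61


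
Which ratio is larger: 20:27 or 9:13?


20/27 = 0.7407
9/13 = 0.6923
0.7407 > 0.6923, so 20:27 is greater
= 20:27

20:27


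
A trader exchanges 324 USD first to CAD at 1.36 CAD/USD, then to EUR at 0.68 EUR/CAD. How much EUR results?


Step 1: 324 USD × 1.36 = 440.64 CAD
Step 2: 440.64 CAD × 0.68 = 299.64 EUR
Implied rate USD→EUR = 1.36 × 0.68 = 0.9248
= 299.64 EUR

299.64 EUR


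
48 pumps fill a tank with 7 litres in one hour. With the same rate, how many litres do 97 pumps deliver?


Direct proportion: y/x = constant
k = 7/48 ≈ 0.1458
y₂ = k × 97 = 7 × 97 / 48 = 679/48
≈ 14.15

14.15


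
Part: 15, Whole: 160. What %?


Percentage = (part / whole) × 100
= (15 / 160) × 100
≈ 9.38%

9.38%


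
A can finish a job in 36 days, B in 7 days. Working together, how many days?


Rate of A = 1/36 per day
Rate of B = 1/7 per day
Combined rate = 1/36 + 1/7 = 43/252 ≈ 0.1706 per day
Days = 1 / combined rate = 252/43
≈ 5.86 days

5.86 days


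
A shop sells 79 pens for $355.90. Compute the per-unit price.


Unit rate = total / quantity
= 355.90 / 79
= $4.51 per unit

$4.51 per unit


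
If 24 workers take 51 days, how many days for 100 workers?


Inverse proportion: x × y = constant
k = 24 × 51 = 1224
y₂ = k / 100 = 1224 / 100
= 12.24

12.24


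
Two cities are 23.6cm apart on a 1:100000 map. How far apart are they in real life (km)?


Real distance = map distance × scale
= 23.6cm × 100000
= 2360000 cm = 23600.0 m
= 23.600 km

23.600 km


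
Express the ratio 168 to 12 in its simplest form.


GCD(168, 12) = 12
168/12 : 12/12
= 14:1

14:1


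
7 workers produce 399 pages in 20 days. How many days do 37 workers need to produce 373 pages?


Days ∝ work / workers, so d₂ = d₁ × (m₁/m₂) × (w₂/w₁)
Workers factor (inverse): 7/37 ≈ 0.1892
Work factor (direct): 373/399 ≈ 0.9348
d₂ = 20 × 7/37 × 373/399 = (20 × 7 × 373) / (37 × 399) = 52220/14763
≈ 3.54 days

3.54 days


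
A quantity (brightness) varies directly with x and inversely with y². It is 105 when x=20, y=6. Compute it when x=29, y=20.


z = k·x/y²
Solve for k using the known point: k = z·y²/x = 105×36/20 = 3780/20 = 189.0000
Now evaluate at x=29, y=20:
z = k × 29 / 400 = (3780 × 29) / (20 × 400) = 109620/8000
= 13.7025

13.7025


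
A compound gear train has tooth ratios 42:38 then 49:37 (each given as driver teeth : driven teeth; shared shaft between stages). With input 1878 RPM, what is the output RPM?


Stage 1: RPM_B = RPM_A × t_A/t_B = 1878 × 42/38 = 78876/38 ≈ 2075.68
B and C share a shaft → RPM_C = RPM_B
Stage 2: RPM_D = RPM_C × t_C/t_D = RPM_A × (t_A×t_C)/(t_B×t_D)
Overall ratio = (42×49)/(38×37) = 2058/1406
RPM_D = 1878 × 2058/1406 = 3864924/1406
≈ 2748.88 RPM

2748.88 RPM


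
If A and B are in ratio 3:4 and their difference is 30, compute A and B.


Let A = 3k, B = 4k.
4k - 3k = 30
1k = 30 → k = 30/1 = 30
A = 3×30 = 90, B = 4×30 = 120
= A = 90, B = 120

A = 90, B = 120


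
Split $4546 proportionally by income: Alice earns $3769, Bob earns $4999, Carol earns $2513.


Total income = 3769 + 4999 + 2513 = $11281
Alice: $4546 × 3769/11281 = $1518.83
Bob: $4546 × 4999/11281 = $2014.49
Carol: $4546 × 2513/11281 = $1012.68
= Alice: $1518.83, Bob: $2014.49, Carol: $1012.68

Alice: $1518.83, Bob: $2014.49, Carol: $1012.68


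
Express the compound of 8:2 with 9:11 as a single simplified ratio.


Compound ratio = (8×9) : (2×11)
= 72:22
GCD = 2
= 36:11

36:11


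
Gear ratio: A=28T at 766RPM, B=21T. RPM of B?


Gear ratio = 28:21 = 4:3
RPM_B = RPM_A × (teeth_A / teeth_B)
= 766 × (28/21)
= 1021.3 RPM

1021.3 RPM


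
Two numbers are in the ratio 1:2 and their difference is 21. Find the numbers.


Let A = 1k, B = 2k.
2k - 1k = 21
1k = 21 → k = 21/1 = 21
A = 1×21 = 21, B = 2×21 = 42
= A = 21, B = 42

A = 21, B = 42


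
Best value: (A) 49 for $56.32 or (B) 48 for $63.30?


Deal A: $56.32/49 = $1.1494/unit
Deal B: $63.30/48 = $1.3188/unit
A is cheaper per unit
= Deal A

Deal A


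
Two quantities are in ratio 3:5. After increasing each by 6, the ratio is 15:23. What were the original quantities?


Let A = 3k, B = 5k.
(3k + 6) / (5k + 6) = 15/23
Cross-multiply: 23(3k + 6) = 15(5k + 6)
69k + 138 = 75k + 90
69k - 75k = 90 - 138
-6k = -48
k = -48/-6 = 8
A = 3×8 = 24, B = 5×8 = 40
= A = 24, B = 40

A = 24, B = 40


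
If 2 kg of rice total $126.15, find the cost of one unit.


Unit rate = total / quantity
= 126.15 / 2
= $63.08 per unit

$63.08 per unit


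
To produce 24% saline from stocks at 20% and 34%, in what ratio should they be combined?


Let x parts of 20% mix with y parts of 34%.
20x + 34y = 24(x + y)
20x + 34y = 24x + 24y
x(20 - 24) = y(24 - 34)
x/y = (34 - 24)/(24 - 20) = 10/4
Simplify: 5:2
= 5:2

5:2


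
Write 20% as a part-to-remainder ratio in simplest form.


20% means 20 parts out of 100; remainder = 80
Part : remainder = 20:80
GCD = 20
= 1:4

1:4


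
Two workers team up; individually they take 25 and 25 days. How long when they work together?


Rate of A = 1/25 per day
Rate of B = 1/25 per day
Combined rate = 1/25 + 1/25 = 50/625 = 0.0800 per day
Days = 1 / combined rate = 625/50
= 12.50 days

12.50 days


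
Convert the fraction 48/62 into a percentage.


Percentage = (part / whole) × 100
= (48 / 62) × 100
≈ 77.42%

77.42%


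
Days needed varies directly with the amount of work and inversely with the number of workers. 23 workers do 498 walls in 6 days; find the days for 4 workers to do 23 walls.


Days ∝ work / workers, so d₂ = d₁ × (m₁/m₂) × (w₂/w₁)
Workers factor (inverse): 23/4 = 5.7500
Work factor (direct): 23/498 ≈ 0.0462
d₂ = 6 × 23/4 × 23/498 = (6 × 23 × 23) / (4 × 498) = 3174/1992
≈ 1.59 days

1.59 days


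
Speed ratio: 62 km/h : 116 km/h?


Ratio = 62:116
GCD = 2
Simplified = 31:58
Time ratio (same distance) = 58:31
Speed ratio = 31:58

31:58


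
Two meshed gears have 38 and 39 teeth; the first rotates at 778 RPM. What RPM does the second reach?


Gear ratio = 38:39 = 38:39
RPM_B = RPM_A × (teeth_A / teeth_B)
= 778 × (38/39)
= 758.1 RPM

758.1 RPM


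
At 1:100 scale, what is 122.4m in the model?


Model size = real / scale
= 122.4 / 100
= 1.2240 m

1.2240 m


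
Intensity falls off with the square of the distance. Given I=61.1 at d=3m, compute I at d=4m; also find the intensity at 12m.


I₁d₁² = I₂d₂²
I at 4m = 61.1 × (3/4)² = 61.1 × 9/16 = 549.9/16 ≈ 34.3688
I at 12m = 61.1 × (3/12)² = 61.1 × 9/144 = 549.9/144 ≈ 3.8188
= 34.3688 and 3.8188

34.3688 and 3.8188


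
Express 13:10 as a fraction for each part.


Total parts = 13 + 10 = 23
First part: 13/23 = 13/23
Second part: 10/23 = 10/23
= 13/23 and 10/23

13/23 and 10/23


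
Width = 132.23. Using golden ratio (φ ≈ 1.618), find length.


φ = (1 + √5) / 2 ≈ 1.618
Length = width × φ = 132.23 × 1.618 = 213.94814
≈ 213.95

213.95


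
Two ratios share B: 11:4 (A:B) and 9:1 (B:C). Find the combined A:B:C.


Match B: multiply A:B by 9 → 99:36
Multiply B:C by 4 → 36:4
Combined: 99:36:4
GCD = 1
= 99:36:4

99:36:4


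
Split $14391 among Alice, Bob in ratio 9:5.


Total parts = 9 + 5 = 14
Alice: 14391 × 9/14 = 9251.36
Bob: 14391 × 5/14 = 5139.64
= Alice: $9251.36, Bob: $5139.64

Alice: $9251.36, Bob: $5139.64


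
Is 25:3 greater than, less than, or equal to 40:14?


25/3 = 8.3333
40/14 = 2.8571
8.3333 > 2.8571, so 25:3 is greater
= greater than

greater than


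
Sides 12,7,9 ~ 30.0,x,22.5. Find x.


Scale factor = 30.0/12 = 2.5
Missing side = 7 × 2.5
= 17.5

17.5


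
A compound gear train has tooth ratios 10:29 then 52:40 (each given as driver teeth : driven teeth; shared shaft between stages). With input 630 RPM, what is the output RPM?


Stage 1: RPM_B = RPM_A × t_A/t_B = 630 × 10/29 = 6300/29 ≈ 217.24
B and C share a shaft → RPM_C = RPM_B
Stage 2: RPM_D = RPM_C × t_C/t_D = RPM_A × (t_A×t_C)/(t_B×t_D)
Overall ratio = (10×52)/(29×40) = 520/1160
RPM_D = 630 × 520/1160 = 327600/1160
≈ 282.41 RPM

282.41 RPM


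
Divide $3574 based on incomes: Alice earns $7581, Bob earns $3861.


Total income = 7581 + 3861 = $11442
Alice: $3574 × 7581/11442 = $2367.99
Bob: $3574 × 3861/11442 = $1206.01
= Alice: $2367.99, Bob: $1206.01

Alice: $2367.99, Bob: $1206.01


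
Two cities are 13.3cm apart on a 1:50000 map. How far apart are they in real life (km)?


Real distance = map distance × scale
= 13.3cm × 50000
= 665000 cm = 6650.0 m
= 6.650 km

6.650 km


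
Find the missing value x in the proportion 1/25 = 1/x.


Cross multiply: 1 × x = 25 × 1
1x = 25
x = 25 / 1
= 25.00

25.00


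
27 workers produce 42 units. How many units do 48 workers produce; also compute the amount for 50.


Direct proportion: y/x = constant
k = 42/27 ≈ 1.5556
y at x=48: k × 48 = 42 × 48 / 27 = 2016/27 ≈ 74.67
y at x=50: k × 50 = 42 × 50 / 27 = 2100/27 ≈ 77.78
= 74.67 and 77.78

74.67 and 77.78


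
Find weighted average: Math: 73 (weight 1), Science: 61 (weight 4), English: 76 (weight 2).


Numerator = 73×1 + 61×4 + 76×2
= 73 + 244 + 152
= 469
Total weight = 7
Weighted avg = 469/7
= 67.00

67.00


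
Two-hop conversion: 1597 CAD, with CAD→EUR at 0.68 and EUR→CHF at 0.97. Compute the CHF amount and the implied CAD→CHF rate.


Step 1: 1597 CAD × 0.68 = 1085.96 EUR
Step 2: 1085.96 EUR × 0.97 = 1053.38 CHF
Implied rate CAD→CHF = 0.68 × 0.97 = 0.6596
= 1053.38 CHF; implied rate 0.6596 CHF/CAD

1053.38 CHF; implied rate 0.6596 CHF/CAD


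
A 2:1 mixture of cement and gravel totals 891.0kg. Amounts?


Total parts = 2 + 1 = 3
cement: 891.0 × 2/3 = 594.0kg
gravel: 891.0 × 1/3 = 297.0kg
= 594.0kg and 297.0kg

594.0kg and 297.0kg


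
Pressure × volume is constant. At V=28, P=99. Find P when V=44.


Inverse proportion: x × y = constant
k = 28 × 99 = 2772
y₂ = k / 44 = 2772 / 44
= 63.00

63.00


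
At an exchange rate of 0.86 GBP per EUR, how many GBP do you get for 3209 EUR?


Amount × rate = 3209 × 0.86
= 2759.74 GBP

2759.74 GBP


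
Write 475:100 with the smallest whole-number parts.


GCD(475, 100) = 25
475/25 : 100/25
= 19:4

19:4


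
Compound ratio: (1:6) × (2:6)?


Compound ratio = (1×2) : (6×6)
= 2:36
GCD = 2
= 1:18

1:18


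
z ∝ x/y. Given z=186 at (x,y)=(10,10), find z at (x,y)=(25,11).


z = k·x/y
Solve for k using the known point: k = z·y/x = 186×10/10 = 1860/10 = 186.0000
Now evaluate at x=25, y=11:
z = k × 25 / 11 = (1860 × 25) / (10 × 11) = 46500/110
≈ 422.7273

422.7273


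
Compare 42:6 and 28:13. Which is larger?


42/6 = 7.0000
28/13 = 2.1538
7.0000 > 2.1538, so 42:6 is greater
= 42:6

42:6


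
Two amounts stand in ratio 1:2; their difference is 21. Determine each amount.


Let A = 1k, B = 2k.
2k - 1k = 21
1k = 21 → k = 21/1 = 21
A = 1×21 = 21, B = 2×21 = 42
= A = 21, B = 42

A = 21, B = 42


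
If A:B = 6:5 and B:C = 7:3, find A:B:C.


Match B: multiply A:B by 7 → 42:35
Multiply B:C by 5 → 35:15
Combined: 42:35:15
GCD = 1
= 42:35:15

42:35:15


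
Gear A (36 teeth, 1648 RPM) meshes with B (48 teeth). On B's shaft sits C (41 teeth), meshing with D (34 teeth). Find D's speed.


Stage 1: RPM_B = RPM_A × t_A/t_B = 1648 × 36/48 = 59328/48 = 1236.00
B and C share a shaft → RPM_C = RPM_B
Stage 2: RPM_D = RPM_C × t_C/t_D = RPM_A × (t_A×t_C)/(t_B×t_D)
Overall ratio = (36×41)/(48×34) = 1476/1632
RPM_D = 1648 × 1476/1632 = 2432448/1632
≈ 1490.47 RPM

1490.47 RPM


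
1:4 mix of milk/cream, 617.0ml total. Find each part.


Total parts = 1 + 4 = 5
milk: 617.0 × 1/5 = 123.4ml
cream: 617.0 × 4/5 = 493.6ml
= 123.4ml and 493.6ml

123.4ml and 493.6ml


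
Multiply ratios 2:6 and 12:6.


Compound ratio = (2×12) : (6×6)
= 24:36
GCD = 12
= 2:3

2:3


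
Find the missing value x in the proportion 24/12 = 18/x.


Cross multiply: 24 × x = 12 × 18
24x = 216
x = 216 / 24
= 9.00

9.00


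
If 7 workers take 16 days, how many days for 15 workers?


Inverse proportion: x × y = constant
k = 7 × 16 = 112
y₂ = k / 15 = 112 / 15
= 7.47

7.47


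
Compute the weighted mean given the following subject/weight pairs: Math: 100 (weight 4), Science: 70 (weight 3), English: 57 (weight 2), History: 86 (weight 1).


Numerator = 100×4 + 70×3 + 57×2 + 86×1
= 400 + 210 + 114 + 86
= 810
Total weight = 10
Weighted avg = 810/10
= 81.00

81.00


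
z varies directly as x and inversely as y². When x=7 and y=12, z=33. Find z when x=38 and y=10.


z = k·x/y²
Solve for k using the known point: k = z·y²/x = 33×144/7 = 4752/7 ≈ 678.8571
Now evaluate at x=38, y=10:
z = k × 38 / 100 = (4752 × 38) / (7 × 100) = 180576/700
≈ 257.9657

257.9657


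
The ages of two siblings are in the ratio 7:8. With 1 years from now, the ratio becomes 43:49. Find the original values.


Let A = 7k, B = 8k.
(7k + 1) / (8k + 1) = 43/49
Cross-multiply: 49(7k + 1) = 43(8k + 1)
343k + 49 = 344k + 43
343k - 344k = 43 - 49
-1k = -6
k = -6/-1 = 6
A = 7×6 = 42, B = 8×6 = 48
= A = 42, B = 48

A = 42, B = 48


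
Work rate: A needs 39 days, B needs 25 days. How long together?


Rate of A = 1/39 per day
Rate of B = 1/25 per day
Combined rate = 1/39 + 1/25 = 64/975 ≈ 0.0656 per day
Days = 1 / combined rate = 975/64
≈ 15.23 days

15.23 days


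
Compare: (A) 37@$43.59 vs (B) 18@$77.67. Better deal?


Deal A: $43.59/37 = $1.1781/unit
Deal B: $77.67/18 = $4.3150/unit
A is cheaper per unit
= Deal A

Deal A


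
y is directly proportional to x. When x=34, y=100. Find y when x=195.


Direct proportion: y/x = constant
k = 100/34 ≈ 2.9412
y₂ = k × 195 = 100 × 195 / 34 = 19500/34
≈ 573.53

573.53


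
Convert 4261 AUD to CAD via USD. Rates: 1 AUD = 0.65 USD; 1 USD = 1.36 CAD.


Step 1: 4261 AUD × 0.65 = 2769.65 USD
Step 2: 2769.65 USD × 1.36 = 3766.72 CAD
Implied rate AUD→CAD = 0.65 × 1.36 = 0.8840
= 3766.72 CAD

3766.72 CAD


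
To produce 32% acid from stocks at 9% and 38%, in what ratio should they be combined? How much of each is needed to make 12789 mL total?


Let x parts of 9% mix with y parts of 38%.
9x + 38y = 32(x + y)
9x + 38y = 32x + 32y
x(9 - 32) = y(32 - 38)
x/y = (38 - 32)/(32 - 9) = 6/23
Simplify: 6:23
Total parts = 29; one part = 12789/29 = 441.00 mL
9% solution: 6×441.00 = 2646.00 mL
38% solution: 23×441.00 = 10143.00 mL
= ratio 6:23; 2646.00 mL and 10143.00 mL

ratio 6:23; 2646.00 mL and 10143.00 mL


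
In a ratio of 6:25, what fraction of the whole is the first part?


Total parts = 6 + 25 = 31
First part: 6/31 = 6/31
= 6/31

6/31


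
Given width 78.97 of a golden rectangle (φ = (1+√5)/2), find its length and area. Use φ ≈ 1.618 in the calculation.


φ = (1 + √5) / 2 ≈ 1.618
Length = width × φ = 78.97 × 1.618 = 127.77346
≈ 127.77
Area = width × length = 78.97 × 127.77346 = 10090.2701362 ≈ 10090.27
= Length: 127.77, Area: 10090.27

Length: 127.77, Area: 10090.27


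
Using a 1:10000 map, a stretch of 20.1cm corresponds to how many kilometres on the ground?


Real distance = map distance × scale
= 20.1cm × 10000
= 201000 cm = 2010.0 m
= 2.010 km

2.010 km


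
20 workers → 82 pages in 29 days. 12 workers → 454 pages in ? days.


Days ∝ work / workers, so d₂ = d₁ × (m₁/m₂) × (w₂/w₁)
Workers factor (inverse): 20/12 ≈ 1.6667
Work factor (direct): 454/82 ≈ 5.5366
d₂ = 29 × 20/12 × 454/82 = (29 × 20 × 454) / (12 × 82) = 263320/984
≈ 267.60 days

267.60 days


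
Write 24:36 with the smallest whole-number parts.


GCD(24, 36) = 12
24/12 : 36/12
= 2:3

2:3


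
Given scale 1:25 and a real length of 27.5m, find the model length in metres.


Model size = real / scale
= 27.5 / 25
= 1.1000 m

1.1000 m


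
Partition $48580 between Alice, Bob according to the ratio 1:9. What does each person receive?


Total parts = 1 + 9 = 10
Alice: 48580 × 1/10 = 4858.00
Bob: 48580 × 9/10 = 43722.00
= Alice: $4858.00, Bob: $43722.00

Alice: $4858.00, Bob: $43722.00


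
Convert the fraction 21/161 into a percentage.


Percentage = (part / whole) × 100
= (21 / 161) × 100
≈ 13.04%

13.04%


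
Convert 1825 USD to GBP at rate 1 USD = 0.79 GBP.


Amount × rate = 1825 × 0.79
= 1441.75 GBP

1441.75 GBP


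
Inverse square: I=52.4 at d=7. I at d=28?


I₁d₁² = I₂d₂²
I₂ = I₁ × (d₁/d₂)²
= 52.4 × (7/28)²
= 52.4 × 49/784
= 2567.6/784
= 3.2750

3.2750


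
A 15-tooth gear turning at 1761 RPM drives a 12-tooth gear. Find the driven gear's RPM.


Gear ratio = 15:12 = 5:4
RPM_B = RPM_A × (teeth_A / teeth_B)
= 1761 × (15/12)
= 2201.3 RPM

2201.3 RPM


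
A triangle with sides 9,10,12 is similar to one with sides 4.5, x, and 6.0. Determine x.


Scale factor = 4.5/9 = 0.5
Missing side = 10 × 0.5
= 5.0

5.0


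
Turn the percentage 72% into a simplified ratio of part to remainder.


72% means 72 parts out of 100; remainder = 28
Part : remainder = 72:28
GCD = 4
= 18:7

18:7


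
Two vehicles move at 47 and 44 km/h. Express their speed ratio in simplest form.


Ratio = 47:44
GCD = 1
Simplified = 47:44
Time ratio (same distance) = 44:47
Speed ratio = 47:44

47:44


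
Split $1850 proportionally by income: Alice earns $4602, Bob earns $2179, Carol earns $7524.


Total income = 4602 + 2179 + 7524 = $14305
Alice: $1850 × 4602/14305 = $595.16
Bob: $1850 × 2179/14305 = $281.80
Carol: $1850 × 7524/14305 = $973.04
= Alice: $595.16, Bob: $281.80, Carol: $973.04

Alice: $595.16, Bob: $281.80, Carol: $973.04


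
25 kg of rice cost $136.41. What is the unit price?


Unit rate = total / quantity
= 136.41 / 25
= $5.46 per unit

$5.46 per unit


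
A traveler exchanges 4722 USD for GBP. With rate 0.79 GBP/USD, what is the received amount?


Amount × rate = 4722 × 0.79
= 3730.38 GBP

3730.38 GBP


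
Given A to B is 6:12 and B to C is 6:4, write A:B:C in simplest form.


Match B: multiply A:B by 6 → 36:72
Multiply B:C by 12 → 72:48
Combined: 36:72:48
GCD = 12
= 3:6:4

3:6:4


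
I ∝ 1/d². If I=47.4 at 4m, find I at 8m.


I₁d₁² = I₂d₂²
I₂ = I₁ × (d₁/d₂)²
= 47.4 × (4/8)²
= 47.4 × 16/64
= 758.4/64
= 11.8500

11.8500


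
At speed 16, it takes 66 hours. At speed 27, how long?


Inverse proportion: x × y = constant
k = 16 × 66 = 1056
y₂ = k / 27 = 1056 / 27
= 39.11

39.11


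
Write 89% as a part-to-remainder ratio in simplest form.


89% means 89 parts out of 100; remainder = 11
Part : remainder = 89:11
GCD = 1
= 89:11

89:11


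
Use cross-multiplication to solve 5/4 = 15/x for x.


Cross multiply: 5 × x = 4 × 15
5x = 60
x = 60 / 5
= 12.00

12.00


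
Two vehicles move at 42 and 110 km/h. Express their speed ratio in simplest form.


Ratio = 42:110
GCD = 2
Simplified = 21:55
Time ratio (same distance) = 55:21
Speed ratio = 21:55

21:55


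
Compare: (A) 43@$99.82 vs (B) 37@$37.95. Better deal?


Deal A: $99.82/43 = $2.3214/unit
Deal B: $37.95/37 = $1.0257/unit
B is cheaper per unit
= Deal B

Deal B


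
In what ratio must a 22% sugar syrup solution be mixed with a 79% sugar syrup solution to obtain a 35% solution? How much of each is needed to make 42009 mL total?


Let x parts of 22% mix with y parts of 79%.
22x + 79y = 35(x + y)
22x + 79y = 35x + 35y
x(22 - 35) = y(35 - 79)
x/y = (79 - 35)/(35 - 22) = 44/13
Simplify: 44:13
Total parts = 57; one part = 42009/57 = 737.00 mL
22% solution: 44×737.00 = 32428.00 mL
79% solution: 13×737.00 = 9581.00 mL
= ratio 44:13; 32428.00 mL and 9581.00 mL

ratio 44:13; 32428.00 mL and 9581.00 mL


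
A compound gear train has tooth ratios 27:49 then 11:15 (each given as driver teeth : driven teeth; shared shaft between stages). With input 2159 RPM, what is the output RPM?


Stage 1: RPM_B = RPM_A × t_A/t_B = 2159 × 27/49 = 58293/49 ≈ 1189.65
B and C share a shaft → RPM_C = RPM_B
Stage 2: RPM_D = RPM_C × t_C/t_D = RPM_A × (t_A×t_C)/(t_B×t_D)
Overall ratio = (27×11)/(49×15) = 297/735
RPM_D = 2159 × 297/735 = 641223/735
≈ 872.41 RPM

872.41 RPM


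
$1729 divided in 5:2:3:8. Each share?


Total parts = 5 + 2 + 3 + 8 = 18
Part 1: 1729 × 5/18 = 480.28
Part 2: 1729 × 2/18 = 192.11
Part 3: 1729 × 3/18 = 288.17
Part 4: 1729 × 8/18 = 768.44
= Part 1: $480.28, Part 2: $192.11, Part 3: $288.17, Part 4: $768.44

Part 1: $480.28, Part 2: $192.11, Part 3: $288.17, Part 4: $768.44


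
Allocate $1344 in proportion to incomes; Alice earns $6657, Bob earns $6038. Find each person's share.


Total income = 6657 + 6038 = $12695
Alice: $1344 × 6657/12695 = $704.77
Bob: $1344 × 6038/12695 = $639.23
= Alice: $704.77, Bob: $639.23

Alice: $704.77, Bob: $639.23


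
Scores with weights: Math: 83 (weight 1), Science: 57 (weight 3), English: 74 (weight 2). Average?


Numerator = 83×1 + 57×3 + 74×2
= 83 + 171 + 148
= 402
Total weight = 6
Weighted avg = 402/6
= 67.00

67.00


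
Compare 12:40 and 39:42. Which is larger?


12/40 = 0.3000
39/42 = 0.9286
0.3000 < 0.9286, so 12:40 is less
= 39:42

39:42


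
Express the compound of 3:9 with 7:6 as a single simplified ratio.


Compound ratio = (3×7) : (9×6)
= 21:54
GCD = 3
= 7:18

7:18
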